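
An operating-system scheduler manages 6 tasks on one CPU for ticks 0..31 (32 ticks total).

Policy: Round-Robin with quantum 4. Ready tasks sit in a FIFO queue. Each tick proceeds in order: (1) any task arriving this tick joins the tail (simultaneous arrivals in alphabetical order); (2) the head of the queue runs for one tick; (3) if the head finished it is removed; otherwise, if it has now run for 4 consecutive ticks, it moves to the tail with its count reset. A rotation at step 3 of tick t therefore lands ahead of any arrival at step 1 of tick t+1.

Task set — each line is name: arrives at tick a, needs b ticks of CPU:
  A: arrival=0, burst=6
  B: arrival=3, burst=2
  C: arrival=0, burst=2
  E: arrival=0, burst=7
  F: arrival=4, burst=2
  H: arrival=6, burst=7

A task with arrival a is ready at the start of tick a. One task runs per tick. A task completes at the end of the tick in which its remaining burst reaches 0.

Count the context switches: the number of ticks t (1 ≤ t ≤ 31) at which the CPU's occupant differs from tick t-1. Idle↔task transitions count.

context switches = 9

t=0: queue=[A,C,E] q_used=0 → run A
t=1: queue=[A,C,E] q_used=1 → run A
t=2: queue=[A,C,E] q_used=2 → run A
t=3: queue=[A,C,E,B] q_used=3 → run A
t=4: queue=[C,E,B,A,F] q_used=0 → run C
t=5: queue=[C,E,B,A,F] q_used=1 → run C
t=6: queue=[E,B,A,F,H] q_used=0 → run E
t=7: queue=[E,B,A,F,H] q_used=1 → run E
t=8: queue=[E,B,A,F,H] q_used=2 → run E
t=9: queue=[E,B,A,F,H] q_used=3 → run E
t=10: queue=[B,A,F,H,E] q_used=0 → run B
t=11: queue=[B,A,F,H,E] q_used=1 → run B
t=12: queue=[A,F,H,E] q_used=0 → run A
t=13: queue=[A,F,H,E] q_used=1 → run A
t=14: queue=[F,H,E] q_used=0 → run F
t=15: queue=[F,H,E] q_used=1 → run F
t=16: queue=[H,E] q_used=0 → run H
t=17: queue=[H,E] q_used=1 → run H
t=18: queue=[H,E] q_used=2 → run H
t=19: queue=[H,E] q_used=3 → run H
t=20: queue=[E,H] q_used=0 → run E
t=21: queue=[E,H] q_used=1 → run E
t=22: queue=[E,H] q_used=2 → run E
t=23: queue=[H] q_used=0 → run H
t=24: queue=[H] q_used=1 → run H
t=25: queue=[H] q_used=2 → run H
t=26: (idle)
t=27: (idle)
t=28: (idle)
t=29: (idle)
t=30: (idle)
t=31: (idle)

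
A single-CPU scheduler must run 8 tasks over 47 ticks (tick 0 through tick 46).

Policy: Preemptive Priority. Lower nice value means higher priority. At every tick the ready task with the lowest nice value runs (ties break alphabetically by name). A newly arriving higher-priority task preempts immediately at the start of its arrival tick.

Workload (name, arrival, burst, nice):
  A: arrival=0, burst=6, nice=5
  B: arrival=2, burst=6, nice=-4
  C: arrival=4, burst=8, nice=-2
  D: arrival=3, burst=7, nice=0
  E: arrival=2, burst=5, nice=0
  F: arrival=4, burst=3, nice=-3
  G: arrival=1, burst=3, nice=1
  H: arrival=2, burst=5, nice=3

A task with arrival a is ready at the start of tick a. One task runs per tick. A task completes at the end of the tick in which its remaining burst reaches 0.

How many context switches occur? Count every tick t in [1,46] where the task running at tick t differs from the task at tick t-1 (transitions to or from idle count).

context switches = 10

t=0: ready={A} → run A
t=1: ready={A,G} → run G
t=2: ready={A,B,E,G,H} → run B
t=3: ready={A,B,D,E,G,H} → run B
t=4: ready={A,B,C,D,E,F,G,H} → run B
t=5: ready={A,B,C,D,E,F,G,H} → run B
t=6: ready={A,B,C,D,E,F,G,H} → run B
t=7: ready={A,B,C,D,E,F,G,H} → run B
t=8: ready={A,C,D,E,F,G,H} → run F
t=9: ready={A,C,D,E,F,G,H} → run F
t=10: ready={A,C,D,E,F,G,H} → run F
t=11: ready={A,C,D,E,G,H} → run C
t=12: ready={A,C,D,E,G,H} → run C
t=13: ready={A,C,D,E,G,H} → run C
t=14: ready={A,C,D,E,G,H} → run C
t=15: ready={A,C,D,E,G,H} → run C
t=16: ready={A,C,D,E,G,H} → run C
t=17: ready={A,C,D,E,G,H} → run C
t=18: ready={A,C,D,E,G,H} → run C
t=19: ready={A,D,E,G,H} → run D
t=20: ready={A,D,E,G,H} → run D
t=21: ready={A,D,E,G,H} → run D
t=22: ready={A,D,E,G,H} → run D
t=23: ready={A,D,E,G,H} → run D
t=24: ready={A,D,E,G,H} → run D
t=25: ready={A,D,E,G,H} → run D
t=26: ready={A,E,G,H} → run E
t=27: ready={A,E,G,H} → run E
t=28: ready={A,E,G,H} → run E
t=29: ready={A,E,G,H} → run E
t=30: ready={A,E,G,H} → run E
t=31: ready={A,G,H} → run G
t=32: ready={A,G,H} → run G
t=33: ready={A,H} → run H
t=34: ready={A,H} → run H
t=35: ready={A,H} → run H
t=36: ready={A,H} → run H
t=37: ready={A,H} → run H
t=38: ready={A} → run A
t=39: ready={A} → run A
t=40: ready={A} → run A
t=41: ready={A} → run A
t=42: ready={A} → run A
t=43: (idle)
t=44: (idle)
t=45: (idle)
t=46: (idle)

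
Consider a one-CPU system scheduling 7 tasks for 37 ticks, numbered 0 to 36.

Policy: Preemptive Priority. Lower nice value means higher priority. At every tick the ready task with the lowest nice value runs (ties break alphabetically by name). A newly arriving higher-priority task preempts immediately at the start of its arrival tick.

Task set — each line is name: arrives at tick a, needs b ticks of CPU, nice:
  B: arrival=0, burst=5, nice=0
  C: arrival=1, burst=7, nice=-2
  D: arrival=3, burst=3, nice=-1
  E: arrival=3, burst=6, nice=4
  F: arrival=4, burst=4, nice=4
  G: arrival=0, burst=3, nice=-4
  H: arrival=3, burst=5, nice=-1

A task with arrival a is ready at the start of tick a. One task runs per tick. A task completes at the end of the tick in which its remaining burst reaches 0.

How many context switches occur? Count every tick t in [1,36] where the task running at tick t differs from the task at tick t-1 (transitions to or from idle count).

t=0: ready={B,G} → run G
t=1: ready={B,C,G} → run G
t=2: ready={B,C,G} → run G
t=3: ready={B,C,D,E,H} → run C
t=4: ready={B,C,D,E,F,H} → run C
t=5: ready={B,C,D,E,F,H} → run C
t=6: ready={B,C,D,E,F,H} → run C
t=7: ready={B,C,D,E,F,H} → run C
t=8: ready={B,C,D,E,F,H} → run C
t=9: ready={B,C,D,E,F,H} → run C
t=10: ready={B,D,E,F,H} → run D
t=11: ready={B,D,E,F,H} → run D
t=12: ready={B,D,E,F,H} → run D
t=13: ready={B,E,F,H} → run H
t=14: ready={B,E,F,H} → run H
t=15: ready={B,E,F,H} → run H
t=16: ready={B,E,F,H} → run H
t=17: ready={B,E,F,H} → run H
t=18: ready={B,E,F} → run B
t=19: ready={B,E,F} → run B
t=20: ready={B,E,F} → run B
t=21: ready={B,E,F} → run B
t=22: ready={B,E,F} → run B
t=23: ready={E,F} → run E
t=24: ready={E,F} → run E
t=25: ready={E,F} → run E
t=26: ready={E,F} → run E
t=27: ready={E,F} → run E
t=28: ready={E,F} → run E
t=29: ready={F} → run F
t=30: ready={F} → run F
t=31: ready={F} → run F
t=32: ready={F} → run F
t=33: (idle)
t=34: (idle)
t=35: (idle)
t=36: (idle)

context switches = 7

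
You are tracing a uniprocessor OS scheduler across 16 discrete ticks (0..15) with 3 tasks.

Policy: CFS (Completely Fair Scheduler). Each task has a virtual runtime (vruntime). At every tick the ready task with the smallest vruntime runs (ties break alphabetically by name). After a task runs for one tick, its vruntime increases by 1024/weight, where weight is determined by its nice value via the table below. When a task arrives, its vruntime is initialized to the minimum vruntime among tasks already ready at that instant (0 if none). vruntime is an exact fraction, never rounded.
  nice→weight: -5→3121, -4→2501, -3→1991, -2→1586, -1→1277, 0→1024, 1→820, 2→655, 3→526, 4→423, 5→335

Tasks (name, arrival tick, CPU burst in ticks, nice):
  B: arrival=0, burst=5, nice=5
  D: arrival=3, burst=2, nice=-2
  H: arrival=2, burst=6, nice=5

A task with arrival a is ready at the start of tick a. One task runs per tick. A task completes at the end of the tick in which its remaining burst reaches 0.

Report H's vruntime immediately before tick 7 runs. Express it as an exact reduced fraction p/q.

t=0: vr[B=0] → run B
t=1: vr[B=1024/335] → run B
t=2: vr[B=2048/335 H=2048/335] → run B
t=3: vr[B=3072/335 D=2048/335 H=2048/335] → run D
t=4: vr[B=3072/335 D=1795584/265655 H=2048/335] → run H
t=5: vr[B=3072/335 D=1795584/265655 H=3072/335] → run D
t=6: vr[B=3072/335 H=3072/335] → run B
t=7: vr[B=4096/335 H=3072/335] → run H
t=8: vr[B=4096/335 H=4096/335] → run B
t=9: vr[H=4096/335] → run H
t=10: vr[H=1024/67] → run H
t=11: vr[H=6144/335] → run H
t=12: vr[H=7168/335] → run H
t=13: (idle)
t=14: (idle)
t=15: (idle)

vruntime(H, start of tick 7) = 3072/335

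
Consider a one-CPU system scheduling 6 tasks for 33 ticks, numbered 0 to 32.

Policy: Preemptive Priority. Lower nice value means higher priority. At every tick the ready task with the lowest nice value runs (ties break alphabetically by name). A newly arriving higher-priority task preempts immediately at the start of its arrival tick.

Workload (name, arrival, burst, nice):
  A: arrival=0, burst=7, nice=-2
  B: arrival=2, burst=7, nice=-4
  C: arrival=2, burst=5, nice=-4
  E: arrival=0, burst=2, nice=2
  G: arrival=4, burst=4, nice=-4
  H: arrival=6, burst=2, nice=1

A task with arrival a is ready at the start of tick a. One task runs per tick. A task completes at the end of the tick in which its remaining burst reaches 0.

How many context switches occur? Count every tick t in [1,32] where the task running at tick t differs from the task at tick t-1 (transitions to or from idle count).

context switches = 7

t=0: ready={A,E} → run A
t=1: ready={A,E} → run A
t=2: ready={A,B,C,E} → run B
t=3: ready={A,B,C,E} → run B
t=4: ready={A,B,C,E,G} → run B
t=5: ready={A,B,C,E,G} → run B
t=6: ready={A,B,C,E,G,H} → run B
t=7: ready={A,B,C,E,G,H} → run B
t=8: ready={A,B,C,E,G,H} → run B
t=9: ready={A,C,E,G,H} → run C
t=10: ready={A,C,E,G,H} → run C
t=11: ready={A,C,E,G,H} → run C
t=12: ready={A,C,E,G,H} → run C
t=13: ready={A,C,E,G,H} → run C
t=14: ready={A,E,G,H} → run G
t=15: ready={A,E,G,H} → run G
t=16: ready={A,E,G,H} → run G
t=17: ready={A,E,G,H} → run G
t=18: ready={A,E,H} → run A
t=19: ready={A,E,H} → run A
t=20: ready={A,E,H} → run A
t=21: ready={A,E,H} → run A
t=22: ready={A,E,H} → run A
t=23: ready={E,H} → run H
t=24: ready={E,H} → run H
t=25: ready={E} → run E
t=26: ready={E} → run E
t=27: (idle)
t=28: (idle)
t=29: (idle)
t=30: (idle)
t=31: (idle)
t=32: (idle)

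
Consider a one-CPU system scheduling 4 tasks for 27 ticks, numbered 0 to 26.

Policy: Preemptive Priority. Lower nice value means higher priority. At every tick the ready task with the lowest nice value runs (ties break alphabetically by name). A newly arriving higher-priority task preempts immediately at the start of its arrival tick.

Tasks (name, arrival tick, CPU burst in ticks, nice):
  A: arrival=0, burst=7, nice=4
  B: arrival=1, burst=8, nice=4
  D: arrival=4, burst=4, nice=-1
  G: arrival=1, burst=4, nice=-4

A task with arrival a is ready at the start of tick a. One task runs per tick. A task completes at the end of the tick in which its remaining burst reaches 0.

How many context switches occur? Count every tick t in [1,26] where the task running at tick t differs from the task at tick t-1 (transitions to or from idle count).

context switches = 5

t=0: ready={A} → run A
t=1: ready={A,B,G} → run G
t=2: ready={A,B,G} → run G
t=3: ready={A,B,G} → run G
t=4: ready={A,B,D,G} → run G
t=5: ready={A,B,D} → run D
t=6: ready={A,B,D} → run D
t=7: ready={A,B,D} → run D
t=8: ready={A,B,D} → run D
t=9: ready={A,B} → run A
t=10: ready={A,B} → run A
t=11: ready={A,B} → run A
t=12: ready={A,B} → run A
t=13: ready={A,B} → run A
t=14: ready={A,B} → run A
t=15: ready={B} → run B
t=16: ready={B} → run B
t=17: ready={B} → run B
t=18: ready={B} → run B
t=19: ready={B} → run B
t=20: ready={B} → run B
t=21: ready={B} → run B
t=22: ready={B} → run B
t=23: (idle)
t=24: (idle)
t=25: (idle)
t=26: (idle)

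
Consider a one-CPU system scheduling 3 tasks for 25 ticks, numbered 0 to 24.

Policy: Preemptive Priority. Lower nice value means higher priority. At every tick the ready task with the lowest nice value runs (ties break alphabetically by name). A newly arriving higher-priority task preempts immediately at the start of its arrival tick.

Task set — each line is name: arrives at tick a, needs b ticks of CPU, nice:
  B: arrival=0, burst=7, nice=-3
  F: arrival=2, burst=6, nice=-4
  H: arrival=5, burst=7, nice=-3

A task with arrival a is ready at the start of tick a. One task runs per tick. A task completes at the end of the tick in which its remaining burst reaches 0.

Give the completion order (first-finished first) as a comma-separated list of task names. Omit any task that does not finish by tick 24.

t=0: ready={B} → run B
t=1: ready={B} → run B
t=2: ready={B,F} → run F
t=3: ready={B,F} → run F
t=4: ready={B,F} → run F
t=5: ready={B,F,H} → run F
t=6: ready={B,F,H} → run F
t=7: ready={B,F,H} → run F
t=8: ready={B,H} → run B
t=9: ready={B,H} → run B
t=10: ready={B,H} → run B
t=11: ready={B,H} → run B
t=12: ready={B,H} → run B
t=13: ready={H} → run H
t=14: ready={H} → run H
t=15: ready={H} → run H
t=16: ready={H} → run H
t=17: ready={H} → run H
t=18: ready={H} → run H
t=19: ready={H} → run H
t=20: (idle)
t=21: (idle)
t=22: (idle)
t=23: (idle)
t=24: (idle)

completion order = F, B, H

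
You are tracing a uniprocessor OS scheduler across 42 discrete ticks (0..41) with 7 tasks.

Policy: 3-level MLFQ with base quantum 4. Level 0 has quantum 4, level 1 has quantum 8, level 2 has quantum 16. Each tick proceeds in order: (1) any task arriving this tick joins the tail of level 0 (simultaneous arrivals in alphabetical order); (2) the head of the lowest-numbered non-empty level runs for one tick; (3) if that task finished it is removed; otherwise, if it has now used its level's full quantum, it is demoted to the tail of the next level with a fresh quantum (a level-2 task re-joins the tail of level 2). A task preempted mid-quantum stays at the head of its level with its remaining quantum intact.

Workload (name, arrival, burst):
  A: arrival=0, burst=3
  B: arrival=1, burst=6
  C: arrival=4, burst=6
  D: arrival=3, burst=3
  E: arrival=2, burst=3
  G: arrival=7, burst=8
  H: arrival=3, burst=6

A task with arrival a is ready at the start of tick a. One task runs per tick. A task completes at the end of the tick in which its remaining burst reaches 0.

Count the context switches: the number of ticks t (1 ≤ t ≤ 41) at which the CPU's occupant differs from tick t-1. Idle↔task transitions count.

t=0: L0/L1/L2 = A/-/- → run A
t=1: L0/L1/L2 = AB/-/- → run A
t=2: L0/L1/L2 = ABE/-/- → run A
t=3: L0/L1/L2 = BEDH/-/- → run B
t=4: L0/L1/L2 = BEDHC/-/- → run B
t=5: L0/L1/L2 = BEDHC/-/- → run B
t=6: L0/L1/L2 = BEDHC/-/- → run B
t=7: L0/L1/L2 = EDHCG/B/- → run E
t=8: L0/L1/L2 = EDHCG/B/- → run E
t=9: L0/L1/L2 = EDHCG/B/- → run E
t=10: L0/L1/L2 = DHCG/B/- → run D
t=11: L0/L1/L2 = DHCG/B/- → run D
t=12: L0/L1/L2 = DHCG/B/- → run D
t=13: L0/L1/L2 = HCG/B/- → run H
t=14: L0/L1/L2 = HCG/B/- → run H
t=15: L0/L1/L2 = HCG/B/- → run H
t=16: L0/L1/L2 = HCG/B/- → run H
t=17: L0/L1/L2 = CG/BH/- → run C
t=18: L0/L1/L2 = CG/BH/- → run C
t=19: L0/L1/L2 = CG/BH/- → run C
t=20: L0/L1/L2 = CG/BH/- → run C
t=21: L0/L1/L2 = G/BHC/- → run G
t=22: L0/L1/L2 = G/BHC/- → run G
t=23: L0/L1/L2 = G/BHC/- → run G
t=24: L0/L1/L2 = G/BHC/- → run G
t=25: L0/L1/L2 = -/BHCG/- → run B
t=26: L0/L1/L2 = -/BHCG/- → run B
t=27: L0/L1/L2 = -/HCG/- → run H
t=28: L0/L1/L2 = -/HCG/- → run H
t=29: L0/L1/L2 = -/CG/- → run C
t=30: L0/L1/L2 = -/CG/- → run C
t=31: L0/L1/L2 = -/G/- → run G
t=32: L0/L1/L2 = -/G/- → run G
t=33: L0/L1/L2 = -/G/- → run G
t=34: L0/L1/L2 = -/G/- → run G
t=35: (idle)
t=36: (idle)
t=37: (idle)
t=38: (idle)
t=39: (idle)
t=40: (idle)
t=41: (idle)

context switches = 11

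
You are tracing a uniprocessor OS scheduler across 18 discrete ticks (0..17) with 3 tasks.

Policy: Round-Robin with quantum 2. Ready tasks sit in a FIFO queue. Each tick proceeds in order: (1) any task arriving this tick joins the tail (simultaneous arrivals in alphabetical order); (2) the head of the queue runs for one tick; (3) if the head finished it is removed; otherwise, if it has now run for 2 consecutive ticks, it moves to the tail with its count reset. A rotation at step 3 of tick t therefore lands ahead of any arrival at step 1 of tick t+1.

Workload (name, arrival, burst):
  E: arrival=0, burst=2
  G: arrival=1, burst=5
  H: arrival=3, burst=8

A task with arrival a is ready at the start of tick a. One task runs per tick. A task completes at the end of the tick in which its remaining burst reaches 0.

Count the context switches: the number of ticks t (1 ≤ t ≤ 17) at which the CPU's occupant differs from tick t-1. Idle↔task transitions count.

t=0: queue=[E] q_used=0 → run E
t=1: queue=[E,G] q_used=1 → run E
t=2: queue=[G] q_used=0 → run G
t=3: queue=[G,H] q_used=1 → run G
t=4: queue=[H,G] q_used=0 → run H
t=5: queue=[H,G] q_used=1 → run H
t=6: queue=[G,H] q_used=0 → run G
t=7: queue=[G,H] q_used=1 → run G
t=8: queue=[H,G] q_used=0 → run H
t=9: queue=[H,G] q_used=1 → run H
t=10: queue=[G,H] q_used=0 → run G
t=11: queue=[H] q_used=0 → run H
t=12: queue=[H] q_used=1 → run H
t=13: queue=[H] q_used=0 → run H
t=14: queue=[H] q_used=1 → run H
t=15: (idle)
t=16: (idle)
t=17: (idle)

context switches = 7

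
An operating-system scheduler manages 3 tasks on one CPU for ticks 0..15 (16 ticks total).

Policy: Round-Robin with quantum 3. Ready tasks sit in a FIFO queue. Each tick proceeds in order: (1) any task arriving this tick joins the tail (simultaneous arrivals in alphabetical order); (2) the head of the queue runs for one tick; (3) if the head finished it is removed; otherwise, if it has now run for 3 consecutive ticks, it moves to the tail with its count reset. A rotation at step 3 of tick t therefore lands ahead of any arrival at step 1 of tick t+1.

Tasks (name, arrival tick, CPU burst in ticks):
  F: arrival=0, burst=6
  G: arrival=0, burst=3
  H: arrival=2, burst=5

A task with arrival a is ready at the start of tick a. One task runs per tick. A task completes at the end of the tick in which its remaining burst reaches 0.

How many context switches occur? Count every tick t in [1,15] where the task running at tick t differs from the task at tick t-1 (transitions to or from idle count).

context switches = 5

t=0: queue=[F,G] q_used=0 → run F
t=1: queue=[F,G] q_used=1 → run F
t=2: queue=[F,G,H] q_used=2 → run F
t=3: queue=[G,H,F] q_used=0 → run G
t=4: queue=[G,H,F] q_used=1 → run G
t=5: queue=[G,H,F] q_used=2 → run G
t=6: queue=[H,F] q_used=0 → run H
t=7: queue=[H,F] q_used=1 → run H
t=8: queue=[H,F] q_used=2 → run H
t=9: queue=[F,H] q_used=0 → run F
t=10: queue=[F,H] q_used=1 → run F
t=11: queue=[F,H] q_used=2 → run F
t=12: queue=[H] q_used=0 → run H
t=13: queue=[H] q_used=1 → run H
t=14: (idle)
t=15: (idle)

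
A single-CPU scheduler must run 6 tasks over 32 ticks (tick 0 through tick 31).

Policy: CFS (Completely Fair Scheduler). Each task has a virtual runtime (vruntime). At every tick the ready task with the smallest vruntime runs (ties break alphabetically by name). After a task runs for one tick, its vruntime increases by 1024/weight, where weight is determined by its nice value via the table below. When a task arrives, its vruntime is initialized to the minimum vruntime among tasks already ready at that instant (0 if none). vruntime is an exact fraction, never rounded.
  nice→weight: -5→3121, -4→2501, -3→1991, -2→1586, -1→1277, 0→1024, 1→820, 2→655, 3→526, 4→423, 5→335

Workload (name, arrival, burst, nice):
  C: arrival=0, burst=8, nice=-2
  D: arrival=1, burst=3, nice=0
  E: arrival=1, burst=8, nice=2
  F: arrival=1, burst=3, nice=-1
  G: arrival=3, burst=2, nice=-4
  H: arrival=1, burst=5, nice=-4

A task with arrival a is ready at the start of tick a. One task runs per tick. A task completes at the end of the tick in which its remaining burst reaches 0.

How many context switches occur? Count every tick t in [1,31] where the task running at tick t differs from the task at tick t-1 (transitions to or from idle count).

t=0: vr[C=0] → run C
t=1: vr[C=512/793 D=512/793 E=512/793 F=512/793 H=512/793] → run C
t=2: vr[C=1024/793 D=512/793 E=512/793 F=512/793 H=512/793] → run D
t=3: vr[C=1024/793 D=1305/793 E=512/793 F=512/793 G=512/793 H=512/793] → run E
t=4: vr[C=1024/793 D=1305/793 E=1147392/519415 F=512/793 G=512/793 H=512/793] → run F
t=5: vr[C=1024/793 D=1305/793 E=1147392/519415 F=1465856/1012661 G=512/793 H=512/793] → run G
t=6: vr[C=1024/793 D=1305/793 E=1147392/519415 F=1465856/1012661 G=34304/32513 H=512/793] → run H
t=7: vr[C=1024/793 D=1305/793 E=1147392/519415 F=1465856/1012661 G=34304/32513 H=34304/32513] → run G
t=8: vr[C=1024/793 D=1305/793 E=1147392/519415 F=1465856/1012661 H=34304/32513] → run H
t=9: vr[C=1024/793 D=1305/793 E=1147392/519415 F=1465856/1012661 H=47616/32513] → run C
t=10: vr[C=1536/793 D=1305/793 E=1147392/519415 F=1465856/1012661 H=47616/32513] → run F
t=11: vr[C=1536/793 D=1305/793 E=1147392/519415 F=2277888/1012661 H=47616/32513] → run H
t=12: vr[C=1536/793 D=1305/793 E=1147392/519415 F=2277888/1012661 H=60928/32513] → run D
t=13: vr[C=1536/793 D=2098/793 E=1147392/519415 F=2277888/1012661 H=60928/32513] → run H
t=14: vr[C=1536/793 D=2098/793 E=1147392/519415 F=2277888/1012661 H=74240/32513] → run C
t=15: vr[C=2048/793 D=2098/793 E=1147392/519415 F=2277888/1012661 H=74240/32513] → run E
t=16: vr[C=2048/793 D=2098/793 E=1959424/519415 F=2277888/1012661 H=74240/32513] → run F
t=17: vr[C=2048/793 D=2098/793 E=1959424/519415 H=74240/32513] → run H
t=18: vr[C=2048/793 D=2098/793 E=1959424/519415] → run C
t=19: vr[C=2560/793 D=2098/793 E=1959424/519415] → run D
t=20: vr[C=2560/793 E=1959424/519415] → run C
t=21: vr[C=3072/793 E=1959424/519415] → run E
t=22: vr[C=3072/793 E=2771456/519415] → run C
t=23: vr[C=3584/793 E=2771456/519415] → run C
t=24: vr[E=2771456/519415] → run E
t=25: vr[E=3583488/519415] → run E
t=26: vr[E=879104/103883] → run E
t=27: vr[E=5207552/519415] → run E
t=28: vr[E=6019584/519415] → run E
t=29: (idle)
t=30: (idle)
t=31: (idle)

context switches = 23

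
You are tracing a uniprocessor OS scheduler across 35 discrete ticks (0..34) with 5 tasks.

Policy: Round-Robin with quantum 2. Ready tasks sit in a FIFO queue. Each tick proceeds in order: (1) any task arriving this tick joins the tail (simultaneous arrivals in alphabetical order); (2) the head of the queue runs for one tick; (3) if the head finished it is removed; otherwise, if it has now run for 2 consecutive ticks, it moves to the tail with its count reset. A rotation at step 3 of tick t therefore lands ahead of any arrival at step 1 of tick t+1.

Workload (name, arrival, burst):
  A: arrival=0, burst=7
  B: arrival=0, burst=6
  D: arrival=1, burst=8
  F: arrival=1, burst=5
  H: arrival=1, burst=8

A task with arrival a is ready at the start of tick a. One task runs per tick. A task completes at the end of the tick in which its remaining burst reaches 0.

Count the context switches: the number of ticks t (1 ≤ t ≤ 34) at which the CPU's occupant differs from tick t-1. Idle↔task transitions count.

t=0: queue=[A,B] q_used=0 → run A
t=1: queue=[A,B,D,F,H] q_used=1 → run A
t=2: queue=[B,D,F,H,A] q_used=0 → run B
t=3: queue=[B,D,F,H,A] q_used=1 → run B
t=4: queue=[D,F,H,A,B] q_used=0 → run D
t=5: queue=[D,F,H,A,B] q_used=1 → run D
t=6: queue=[F,H,A,B,D] q_used=0 → run F
t=7: queue=[F,H,A,B,D] q_used=1 → run F
t=8: queue=[H,A,B,D,F] q_used=0 → run H
t=9: queue=[H,A,B,D,F] q_used=1 → run H
t=10: queue=[A,B,D,F,H] q_used=0 → run A
t=11: queue=[A,B,D,F,H] q_used=1 → run A
t=12: queue=[B,D,F,H,A] q_used=0 → run B
t=13: queue=[B,D,F,H,A] q_used=1 → run B
t=14: queue=[D,F,H,A,B] q_used=0 → run D
t=15: queue=[D,F,H,A,B] q_used=1 → run D
t=16: queue=[F,H,A,B,D] q_used=0 → run F
t=17: queue=[F,H,A,B,D] q_used=1 → run F
t=18: queue=[H,A,B,D,F] q_used=0 → run H
t=19: queue=[H,A,B,D,F] q_used=1 → run H
t=20: queue=[A,B,D,F,H] q_used=0 → run A
t=21: queue=[A,B,D,F,H] q_used=1 → run A
t=22: queue=[B,D,F,H,A] q_used=0 → run B
t=23: queue=[B,D,F,H,A] q_used=1 → run B
t=24: queue=[D,F,H,A] q_used=0 → run D
t=25: queue=[D,F,H,A] q_used=1 → run D
t=26: queue=[F,H,A,D] q_used=0 → run F
t=27: queue=[H,A,D] q_used=0 → run H
t=28: queue=[H,A,D] q_used=1 → run H
t=29: queue=[A,D,H] q_used=0 → run A
t=30: queue=[D,H] q_used=0 → run D
t=31: queue=[D,H] q_used=1 → run D
t=32: queue=[H] q_used=0 → run H
t=33: queue=[H] q_used=1 → run H
t=34: (idle)

context switches = 18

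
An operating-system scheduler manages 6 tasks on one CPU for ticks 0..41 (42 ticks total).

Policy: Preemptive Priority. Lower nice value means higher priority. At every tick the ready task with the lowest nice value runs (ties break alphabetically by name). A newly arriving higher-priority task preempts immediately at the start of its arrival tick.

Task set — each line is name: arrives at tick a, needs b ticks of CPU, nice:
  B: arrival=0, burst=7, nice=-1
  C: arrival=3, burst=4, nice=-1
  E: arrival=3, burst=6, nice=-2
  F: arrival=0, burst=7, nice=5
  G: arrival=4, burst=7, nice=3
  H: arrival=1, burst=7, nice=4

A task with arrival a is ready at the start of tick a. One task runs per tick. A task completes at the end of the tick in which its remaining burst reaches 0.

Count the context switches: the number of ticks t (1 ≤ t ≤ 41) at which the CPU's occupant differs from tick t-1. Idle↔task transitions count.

context switches = 7

t=0: ready={B,F} → run B
t=1: ready={B,F,H} → run B
t=2: ready={B,F,H} → run B
t=3: ready={B,C,E,F,H} → run E
t=4: ready={B,C,E,F,G,H} → run E
t=5: ready={B,C,E,F,G,H} → run E
t=6: ready={B,C,E,F,G,H} → run E
t=7: ready={B,C,E,F,G,H} → run E
t=8: ready={B,C,E,F,G,H} → run E
t=9: ready={B,C,F,G,H} → run B
t=10: ready={B,C,F,G,H} → run B
t=11: ready={B,C,F,G,H} → run B
t=12: ready={B,C,F,G,H} → run B
t=13: ready={C,F,G,H} → run C
t=14: ready={C,F,G,H} → run C
t=15: ready={C,F,G,H} → run C
t=16: ready={C,F,G,H} → run C
t=17: ready={F,G,H} → run G
t=18: ready={F,G,H} → run G
t=19: ready={F,G,H} → run G
t=20: ready={F,G,H} → run G
t=21: ready={F,G,H} → run G
t=22: ready={F,G,H} → run G
t=23: ready={F,G,H} → run G
t=24: ready={F,H} → run H
t=25: ready={F,H} → run H
t=26: ready={F,H} → run H
t=27: ready={F,H} → run H
t=28: ready={F,H} → run H
t=29: ready={F,H} → run H
t=30: ready={F,H} → run H
t=31: ready={F} → run F
t=32: ready={F} → run F
t=33: ready={F} → run F
t=34: ready={F} → run F
t=35: ready={F} → run F
t=36: ready={F} → run F
t=37: ready={F} → run F
t=38: (idle)
t=39: (idle)
t=40: (idle)
t=41: (idle)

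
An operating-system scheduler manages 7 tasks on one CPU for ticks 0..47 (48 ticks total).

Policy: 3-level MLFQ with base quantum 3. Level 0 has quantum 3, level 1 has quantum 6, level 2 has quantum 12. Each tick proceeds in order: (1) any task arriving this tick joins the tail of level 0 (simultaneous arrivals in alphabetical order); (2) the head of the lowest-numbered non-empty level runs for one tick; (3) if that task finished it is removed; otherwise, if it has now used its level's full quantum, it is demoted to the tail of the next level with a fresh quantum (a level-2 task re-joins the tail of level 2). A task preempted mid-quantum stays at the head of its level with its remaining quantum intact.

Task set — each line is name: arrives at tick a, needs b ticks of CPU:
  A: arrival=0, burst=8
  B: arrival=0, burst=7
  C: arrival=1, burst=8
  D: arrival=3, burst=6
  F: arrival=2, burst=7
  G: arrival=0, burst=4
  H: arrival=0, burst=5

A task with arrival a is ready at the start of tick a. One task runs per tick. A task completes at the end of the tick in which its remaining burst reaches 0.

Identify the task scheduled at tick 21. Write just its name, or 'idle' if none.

running at tick 21 = A

t=0: L0/L1/L2 = ABGH/-/- → run A
t=1: L0/L1/L2 = ABGHC/-/- → run A
t=2: L0/L1/L2 = ABGHCF/-/- → run A
t=3: L0/L1/L2 = BGHCFD/A/- → run B
t=4: L0/L1/L2 = BGHCFD/A/- → run B
t=5: L0/L1/L2 = BGHCFD/A/- → run B
t=6: L0/L1/L2 = GHCFD/AB/- → run G
t=7: L0/L1/L2 = GHCFD/AB/- → run G
t=8: L0/L1/L2 = GHCFD/AB/- → run G
t=9: L0/L1/L2 = HCFD/ABG/- → run H
t=10: L0/L1/L2 = HCFD/ABG/- → run H
t=11: L0/L1/L2 = HCFD/ABG/- → run H
t=12: L0/L1/L2 = CFD/ABGH/- → run C
t=13: L0/L1/L2 = CFD/ABGH/- → run C
t=14: L0/L1/L2 = CFD/ABGH/- → run C
t=15: L0/L1/L2 = FD/ABGHC/- → run F
t=16: L0/L1/L2 = FD/ABGHC/- → run F
t=17: L0/L1/L2 = FD/ABGHC/- → run F
t=18: L0/L1/L2 = D/ABGHCF/- → run D
t=19: L0/L1/L2 = D/ABGHCF/- → run D
t=20: L0/L1/L2 = D/ABGHCF/- → run D
t=21: L0/L1/L2 = -/ABGHCFD/- → run A
t=22: L0/L1/L2 = -/ABGHCFD/- → run A
t=23: L0/L1/L2 = -/ABGHCFD/- → run A
t=24: L0/L1/L2 = -/ABGHCFD/- → run A
t=25: L0/L1/L2 = -/ABGHCFD/- → run A
t=26: L0/L1/L2 = -/BGHCFD/- → run B
t=27: L0/L1/L2 = -/BGHCFD/- → run B
t=28: L0/L1/L2 = -/BGHCFD/- → run B
t=29: L0/L1/L2 = -/BGHCFD/- → run B
t=30: L0/L1/L2 = -/GHCFD/- → run G
t=31: L0/L1/L2 = -/HCFD/- → run H
t=32: L0/L1/L2 = -/HCFD/- → run H
t=33: L0/L1/L2 = -/CFD/- → run C
t=34: L0/L1/L2 = -/CFD/- → run C
t=35: L0/L1/L2 = -/CFD/- → run C
t=36: L0/L1/L2 = -/CFD/- → run C
t=37: L0/L1/L2 = -/CFD/- → run C
t=38: L0/L1/L2 = -/FD/- → run F
t=39: L0/L1/L2 = -/FD/- → run F
t=40: L0/L1/L2 = -/FD/- → run F
t=41: L0/L1/L2 = -/FD/- → run F
t=42: L0/L1/L2 = -/D/- → run D
t=43: L0/L1/L2 = -/D/- → run D
t=44: L0/L1/L2 = -/D/- → run D
t=45: (idle)
t=46: (idle)
t=47: (idle)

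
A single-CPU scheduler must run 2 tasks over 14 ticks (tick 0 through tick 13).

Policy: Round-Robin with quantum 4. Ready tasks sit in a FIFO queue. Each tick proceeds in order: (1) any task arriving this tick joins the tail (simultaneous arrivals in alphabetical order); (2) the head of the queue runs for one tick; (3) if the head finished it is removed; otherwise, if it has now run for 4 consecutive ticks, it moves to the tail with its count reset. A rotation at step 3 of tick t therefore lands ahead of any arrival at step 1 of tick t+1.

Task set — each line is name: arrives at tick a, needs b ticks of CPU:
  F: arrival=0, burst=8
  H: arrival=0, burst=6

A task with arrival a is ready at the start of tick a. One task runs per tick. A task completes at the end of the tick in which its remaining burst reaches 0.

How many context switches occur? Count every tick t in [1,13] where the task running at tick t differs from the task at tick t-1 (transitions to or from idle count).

context switches = 3

t=0: queue=[F,H] q_used=0 → run F
t=1: queue=[F,H] q_used=1 → run F
t=2: queue=[F,H] q_used=2 → run F
t=3: queue=[F,H] q_used=3 → run F
t=4: queue=[H,F] q_used=0 → run H
t=5: queue=[H,F] q_used=1 → run H
t=6: queue=[H,F] q_used=2 → run H
t=7: queue=[H,F] q_used=3 → run H
t=8: queue=[F,H] q_used=0 → run F
t=9: queue=[F,H] q_used=1 → run F
t=10: queue=[F,H] q_used=2 → run F
t=11: queue=[F,H] q_used=3 → run F
t=12: queue=[H] q_used=0 → run H
t=13: queue=[H] q_used=1 → run H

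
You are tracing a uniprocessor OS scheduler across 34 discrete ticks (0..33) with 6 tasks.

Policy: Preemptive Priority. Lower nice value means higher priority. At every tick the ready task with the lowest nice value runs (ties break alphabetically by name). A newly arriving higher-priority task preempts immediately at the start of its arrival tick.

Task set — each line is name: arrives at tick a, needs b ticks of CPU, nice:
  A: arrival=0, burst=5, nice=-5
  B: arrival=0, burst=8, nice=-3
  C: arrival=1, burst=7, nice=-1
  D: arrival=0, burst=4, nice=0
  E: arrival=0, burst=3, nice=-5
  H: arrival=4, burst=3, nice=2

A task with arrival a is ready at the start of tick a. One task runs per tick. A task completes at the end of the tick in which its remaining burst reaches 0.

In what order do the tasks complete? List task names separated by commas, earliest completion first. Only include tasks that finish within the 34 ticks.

completion order = A, E, B, C, D, H

t=0: ready={A,B,D,E} → run A
t=1: ready={A,B,C,D,E} → run A
t=2: ready={A,B,C,D,E} → run A
t=3: ready={A,B,C,D,E} → run A
t=4: ready={A,B,C,D,E,H} → run A
t=5: ready={B,C,D,E,H} → run E
t=6: ready={B,C,D,E,H} → run E
t=7: ready={B,C,D,E,H} → run E
t=8: ready={B,C,D,H} → run B
t=9: ready={B,C,D,H} → run B
t=10: ready={B,C,D,H} → run B
t=11: ready={B,C,D,H} → run B
t=12: ready={B,C,D,H} → run B
t=13: ready={B,C,D,H} → run B
t=14: ready={B,C,D,H} → run B
t=15: ready={B,C,D,H} → run B
t=16: ready={C,D,H} → run C
t=17: ready={C,D,H} → run C
t=18: ready={C,D,H} → run C
t=19: ready={C,D,H} → run C
t=20: ready={C,D,H} → run C
t=21: ready={C,D,H} → run C
t=22: ready={C,D,H} → run C
t=23: ready={D,H} → run D
t=24: ready={D,H} → run D
t=25: ready={D,H} → run D
t=26: ready={D,H} → run D
t=27: ready={H} → run H
t=28: ready={H} → run H
t=29: ready={H} → run H
t=30: (idle)
t=31: (idle)
t=32: (idle)
t=33: (idle)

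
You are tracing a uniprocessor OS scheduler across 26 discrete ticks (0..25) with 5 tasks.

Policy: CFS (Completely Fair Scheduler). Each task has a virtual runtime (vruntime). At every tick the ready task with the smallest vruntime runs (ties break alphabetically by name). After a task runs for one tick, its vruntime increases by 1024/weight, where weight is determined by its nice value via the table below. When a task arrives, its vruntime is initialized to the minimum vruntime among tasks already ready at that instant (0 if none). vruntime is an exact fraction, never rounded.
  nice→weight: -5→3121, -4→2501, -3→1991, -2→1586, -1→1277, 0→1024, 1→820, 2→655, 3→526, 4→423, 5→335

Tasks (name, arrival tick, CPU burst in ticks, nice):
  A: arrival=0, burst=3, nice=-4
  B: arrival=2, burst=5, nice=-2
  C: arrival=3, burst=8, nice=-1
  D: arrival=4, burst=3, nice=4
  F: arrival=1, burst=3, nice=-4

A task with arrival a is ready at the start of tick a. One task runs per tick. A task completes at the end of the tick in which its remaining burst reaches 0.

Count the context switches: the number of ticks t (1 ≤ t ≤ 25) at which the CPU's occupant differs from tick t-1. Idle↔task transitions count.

t=0: vr[A=0] → run A
t=1: vr[A=1024/2501 F=1024/2501] → run A
t=2: vr[A=2048/2501 B=1024/2501 F=1024/2501] → run B
t=3: vr[A=2048/2501 B=34304/32513 C=1024/2501 F=1024/2501] → run C
t=4: vr[A=2048/2501 B=34304/32513 C=3868672/3193777 D=1024/2501 F=1024/2501] → run D
t=5: vr[A=2048/2501 B=34304/32513 C=3868672/3193777 D=2994176/1057923 F=1024/2501] → run F
t=6: vr[A=2048/2501 B=34304/32513 C=3868672/3193777 D=2994176/1057923 F=2048/2501] → run A
t=7: vr[B=34304/32513 C=3868672/3193777 D=2994176/1057923 F=2048/2501] → run F
t=8: vr[B=34304/32513 C=3868672/3193777 D=2994176/1057923 F=3072/2501] → run B
t=9: vr[B=55296/32513 C=3868672/3193777 D=2994176/1057923 F=3072/2501] → run C
t=10: vr[B=55296/32513 C=6429696/3193777 D=2994176/1057923 F=3072/2501] → run F
t=11: vr[B=55296/32513 C=6429696/3193777 D=2994176/1057923] → run B
t=12: vr[B=76288/32513 C=6429696/3193777 D=2994176/1057923] → run C
t=13: vr[B=76288/32513 C=8990720/3193777 D=2994176/1057923] → run B
t=14: vr[B=97280/32513 C=8990720/3193777 D=2994176/1057923] → run C
t=15: vr[B=97280/32513 C=11551744/3193777 D=2994176/1057923] → run D
t=16: vr[B=97280/32513 C=11551744/3193777 D=5555200/1057923] → run B
t=17: vr[C=11551744/3193777 D=5555200/1057923] → run C
t=18: vr[C=14112768/3193777 D=5555200/1057923] → run C
t=19: vr[C=16673792/3193777 D=5555200/1057923] → run C
t=20: vr[C=19234816/3193777 D=5555200/1057923] → run D
t=21: vr[C=19234816/3193777] → run C
t=22: (idle)
t=23: (idle)
t=24: (idle)
t=25: (idle)

context switches = 19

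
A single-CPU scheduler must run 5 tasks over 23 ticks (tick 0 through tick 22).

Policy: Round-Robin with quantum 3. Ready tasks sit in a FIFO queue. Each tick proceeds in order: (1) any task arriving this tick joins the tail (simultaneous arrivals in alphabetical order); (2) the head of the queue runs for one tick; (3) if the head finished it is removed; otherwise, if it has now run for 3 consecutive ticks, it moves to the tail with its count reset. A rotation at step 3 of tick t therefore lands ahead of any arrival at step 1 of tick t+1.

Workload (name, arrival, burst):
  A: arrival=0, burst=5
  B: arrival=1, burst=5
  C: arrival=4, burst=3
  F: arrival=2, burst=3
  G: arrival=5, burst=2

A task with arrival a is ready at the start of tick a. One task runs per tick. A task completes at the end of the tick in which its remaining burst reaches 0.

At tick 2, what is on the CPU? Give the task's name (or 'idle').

t=0: queue=[A] q_used=0 → run A
t=1: queue=[A,B] q_used=1 → run A
t=2: queue=[A,B,F] q_used=2 → run A
t=3: queue=[B,F,A] q_used=0 → run B
t=4: queue=[B,F,A,C] q_used=1 → run B
t=5: queue=[B,F,A,C,G] q_used=2 → run B
t=6: queue=[F,A,C,G,B] q_used=0 → run F
t=7: queue=[F,A,C,G,B] q_used=1 → run F
t=8: queue=[F,A,C,G,B] q_used=2 → run F
t=9: queue=[A,C,G,B] q_used=0 → run A
t=10: queue=[A,C,G,B] q_used=1 → run A
t=11: queue=[C,G,B] q_used=0 → run C
t=12: queue=[C,G,B] q_used=1 → run C
t=13: queue=[C,G,B] q_used=2 → run C
t=14: queue=[G,B] q_used=0 → run G
t=15: queue=[G,B] q_used=1 → run G
t=16: queue=[B] q_used=0 → run B
t=17: queue=[B] q_used=1 → run B
t=18: (idle)
t=19: (idle)
t=20: (idle)
t=21: (idle)
t=22: (idle)

running at tick 2 = A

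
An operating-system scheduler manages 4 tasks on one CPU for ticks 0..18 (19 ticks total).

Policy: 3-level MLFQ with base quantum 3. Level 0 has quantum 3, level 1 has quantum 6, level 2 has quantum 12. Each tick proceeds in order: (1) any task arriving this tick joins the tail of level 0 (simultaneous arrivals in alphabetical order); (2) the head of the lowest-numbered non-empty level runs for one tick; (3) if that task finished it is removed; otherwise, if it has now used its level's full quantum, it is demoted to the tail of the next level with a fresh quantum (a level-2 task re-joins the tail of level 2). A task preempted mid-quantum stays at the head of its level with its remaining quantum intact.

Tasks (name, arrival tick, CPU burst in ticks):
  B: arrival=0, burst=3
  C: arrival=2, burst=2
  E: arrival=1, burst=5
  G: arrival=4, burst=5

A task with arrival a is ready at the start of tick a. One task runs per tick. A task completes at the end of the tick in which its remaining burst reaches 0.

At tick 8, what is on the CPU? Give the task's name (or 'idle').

running at tick 8 = G

t=0: L0/L1/L2 = B/-/- → run B
t=1: L0/L1/L2 = BE/-/- → run B
t=2: L0/L1/L2 = BEC/-/- → run B
t=3: L0/L1/L2 = EC/-/- → run E
t=4: L0/L1/L2 = ECG/-/- → run E
t=5: L0/L1/L2 = ECG/-/- → run E
t=6: L0/L1/L2 = CG/E/- → run C
t=7: L0/L1/L2 = CG/E/- → run C
t=8: L0/L1/L2 = G/E/- → run G
t=9: L0/L1/L2 = G/E/- → run G
t=10: L0/L1/L2 = G/E/- → run G
t=11: L0/L1/L2 = -/EG/- → run E
t=12: L0/L1/L2 = -/EG/- → run E
t=13: L0/L1/L2 = -/G/- → run G
t=14: L0/L1/L2 = -/G/- → run G
t=15: (idle)
t=16: (idle)
t=17: (idle)
t=18: (idle)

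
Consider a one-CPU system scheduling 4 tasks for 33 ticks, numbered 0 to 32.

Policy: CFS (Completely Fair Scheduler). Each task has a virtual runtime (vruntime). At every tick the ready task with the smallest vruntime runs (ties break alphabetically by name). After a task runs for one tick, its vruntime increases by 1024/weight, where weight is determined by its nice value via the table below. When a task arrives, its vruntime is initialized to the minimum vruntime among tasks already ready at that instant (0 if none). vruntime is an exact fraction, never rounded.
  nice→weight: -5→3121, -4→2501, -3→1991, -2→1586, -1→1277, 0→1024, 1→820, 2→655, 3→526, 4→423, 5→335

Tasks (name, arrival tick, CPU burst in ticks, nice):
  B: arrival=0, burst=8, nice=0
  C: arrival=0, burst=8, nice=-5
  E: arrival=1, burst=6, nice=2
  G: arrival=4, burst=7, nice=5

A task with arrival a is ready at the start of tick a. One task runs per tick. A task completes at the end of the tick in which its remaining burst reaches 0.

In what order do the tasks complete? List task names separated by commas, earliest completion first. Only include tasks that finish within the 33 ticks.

t=0: vr[B=0 C=0] → run B
t=1: vr[B=1 C=0 E=0] → run C
t=2: vr[B=1 C=1024/3121 E=0] → run E
t=3: vr[B=1 C=1024/3121 E=1024/655] → run C
t=4: vr[B=1 C=2048/3121 E=1024/655 G=2048/3121] → run C
t=5: vr[B=1 C=3072/3121 E=1024/655 G=2048/3121] → run G
t=6: vr[B=1 C=3072/3121 E=1024/655 G=3881984/1045535] → run C
t=7: vr[B=1 C=4096/3121 E=1024/655 G=3881984/1045535] → run B
t=8: vr[B=2 C=4096/3121 E=1024/655 G=3881984/1045535] → run C
t=9: vr[B=2 C=5120/3121 E=1024/655 G=3881984/1045535] → run E
t=10: vr[B=2 C=5120/3121 E=2048/655 G=3881984/1045535] → run C
t=11: vr[B=2 C=6144/3121 E=2048/655 G=3881984/1045535] → run C
t=12: vr[B=2 C=7168/3121 E=2048/655 G=3881984/1045535] → run B
t=13: vr[B=3 C=7168/3121 E=2048/655 G=3881984/1045535] → run C
t=14: vr[B=3 E=2048/655 G=3881984/1045535] → run B
t=15: vr[B=4 E=2048/655 G=3881984/1045535] → run E
t=16: vr[B=4 E=3072/655 G=3881984/1045535] → run G
t=17: vr[B=4 E=3072/655 G=7077888/1045535] → run B
t=18: vr[B=5 E=3072/655 G=7077888/1045535] → run E
t=19: vr[B=5 E=4096/655 G=7077888/1045535] → run B
t=20: vr[B=6 E=4096/655 G=7077888/1045535] → run B
t=21: vr[B=7 E=4096/655 G=7077888/1045535] → run E
t=22: vr[B=7 E=1024/131 G=7077888/1045535] → run G
t=23: vr[B=7 E=1024/131 G=10273792/1045535] → run B
t=24: vr[E=1024/131 G=10273792/1045535] → run E
t=25: vr[G=10273792/1045535] → run G
t=26: vr[G=13469696/1045535] → run G
t=27: vr[G=3333120/209107] → run G
t=28: vr[G=19861504/1045535] → run G
t=29: (idle)
t=30: (idle)
t=31: (idle)
t=32: (idle)

completion order = C, B, E, G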